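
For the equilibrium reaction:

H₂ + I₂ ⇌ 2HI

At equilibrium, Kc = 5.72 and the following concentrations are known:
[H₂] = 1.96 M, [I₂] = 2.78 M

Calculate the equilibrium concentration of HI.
[HI] = 5.5828 M

Kc = ([HI]^2) / ([H₂] × [I₂]) = 5.72
[HI]^2 = Kc · (reactant terms)/(other product terms) = 5.72 · 5.4488 / 1 = 31.167
[HI] = (31.167)^(1/2) = 5.5828 M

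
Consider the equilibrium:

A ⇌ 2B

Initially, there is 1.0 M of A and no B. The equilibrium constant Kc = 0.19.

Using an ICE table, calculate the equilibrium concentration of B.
[B] = 0.391 M

ICE: [A] = 1.0 − x, [B] = 2x.
Kc = (2x)²/(1.0 − x) = 0.19 ⇒ 4x² + 0.19x − 0.19 = 0.
x = (−0.19 + √(0.19² + 4·4·0.19))/(2·4) = (−0.19 + √3.0761)/8 = 0.19549.
[B] = 2x = 0.391 M.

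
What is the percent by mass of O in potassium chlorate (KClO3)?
Mass of O in formula = 16.0 × 3 = 48 g/mol
Molar mass = 122.55 g/mol
% O = (48/122.55) × 100% = 39.17%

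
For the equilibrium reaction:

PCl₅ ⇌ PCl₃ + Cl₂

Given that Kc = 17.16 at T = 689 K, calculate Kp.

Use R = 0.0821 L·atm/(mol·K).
K_p = 970.6880

Δn = (moles gaseous products) − (moles gaseous reactants) = 1
T = 689 K; RT = 0.0821 × 689 = 56.5669
Kp = Kc·(RT)^Δn = 17.16 × (56.5669)^1 = 17.16 × 56.5669 = 970.6880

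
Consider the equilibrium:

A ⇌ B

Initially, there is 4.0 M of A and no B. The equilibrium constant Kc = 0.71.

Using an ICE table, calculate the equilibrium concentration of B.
[B] = 1.661 M

ICE: [A] = 4.0 − x, [B] = x.
Kc = x/(4.0 − x) = 0.71 ⇒ x = 0.71·4.0/(1 + 0.71) = 2.84/1.71 = 1.661.
[B] = x = 1.661 M.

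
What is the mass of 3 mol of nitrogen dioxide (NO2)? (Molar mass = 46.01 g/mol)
Mass = 3 mol × 46.01 g/mol = 138 g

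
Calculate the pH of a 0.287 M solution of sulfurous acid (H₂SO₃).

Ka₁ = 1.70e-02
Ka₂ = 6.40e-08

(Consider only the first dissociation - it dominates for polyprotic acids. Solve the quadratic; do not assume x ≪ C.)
pH = 1.21

x² + Ka₁·x − Ka₁·C = 0 with Ka₁ = 1.70e-02, C = 0.287.
x = (−Ka₁ + √(Ka₁² + 4·Ka₁·C))/2 = 6.1865e-02 M, so pH = 1.21.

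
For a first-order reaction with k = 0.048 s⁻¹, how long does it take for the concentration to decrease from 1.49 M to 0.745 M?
14.44 s

From ln[A] = ln[A]₀ - k·t: t = ln([A]₀/[A])/k = ln(1.49/0.745)/0.048 = ln(2.0000)/0.048 = 0.6931/0.048 = 14.44 s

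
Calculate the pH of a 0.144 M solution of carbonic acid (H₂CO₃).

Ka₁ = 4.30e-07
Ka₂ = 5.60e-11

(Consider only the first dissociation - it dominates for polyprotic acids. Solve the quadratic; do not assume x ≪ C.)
pH = 3.60

x² + Ka₁·x − Ka₁·C = 0 with Ka₁ = 4.30e-07, C = 0.144.
x = (−Ka₁ + √(Ka₁² + 4·Ka₁·C))/2 = 2.4862e-04 M, so pH = 3.60.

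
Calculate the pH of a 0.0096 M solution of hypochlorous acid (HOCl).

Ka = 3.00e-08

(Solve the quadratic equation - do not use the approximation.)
pH = 4.77

x² + Ka×x - Ka×C = 0. Using quadratic formula: [H⁺] = 1.6956e-05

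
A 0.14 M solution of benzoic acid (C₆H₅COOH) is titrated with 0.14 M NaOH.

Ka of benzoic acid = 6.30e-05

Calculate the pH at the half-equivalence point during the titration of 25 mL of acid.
pH = pKa = 4.20

At the half-equivalence point, [HA] = [A⁻], so by Henderson–Hasselbalch pH = pKa + log(1) = pKa.
pKa = −log(6.30e-05) = 4.20.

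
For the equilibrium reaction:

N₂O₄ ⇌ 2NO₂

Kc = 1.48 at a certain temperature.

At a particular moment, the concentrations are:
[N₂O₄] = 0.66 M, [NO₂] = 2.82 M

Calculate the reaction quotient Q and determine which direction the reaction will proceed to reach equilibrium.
Q = 12.049, Q > K, reaction proceeds reverse (toward reactants)

Q = ([NO₂]^2) / ([N₂O₄])
  = ((2.82)^2) / ((0.66)) = 7.9524/0.66 = 12.05
Since Q = 12.05 > Kc = 1.48, the reaction proceeds reverse (toward reactants) to reach equilibrium.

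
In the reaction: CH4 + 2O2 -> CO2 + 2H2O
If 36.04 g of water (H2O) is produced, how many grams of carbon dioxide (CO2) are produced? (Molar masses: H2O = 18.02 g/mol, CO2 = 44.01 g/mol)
Moles of H2O = 36.04 g ÷ 18.02 g/mol = 2 mol
Mole ratio: 1 mol CO2 / 2 mol H2O
Moles of CO2 = 2 × (1/2) = 1 mol
Mass of CO2 = 1 mol × 44.01 g/mol = 44.01 g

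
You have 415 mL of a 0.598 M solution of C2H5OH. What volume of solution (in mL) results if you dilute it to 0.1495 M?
Using M₁V₁ = M₂V₂:
0.598 × 415 = 0.1495 × V₂
V₂ = (0.598 × 415) / 0.1495 = 1660 mL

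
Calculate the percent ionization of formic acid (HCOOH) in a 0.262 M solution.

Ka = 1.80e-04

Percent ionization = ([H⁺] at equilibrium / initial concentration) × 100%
Percent ionization = 2.59%

Let x = [H⁺]. Ka = x²/(C - x) ⇒ x² + (1.80e-04)x - (1.80e-04)(0.262) = 0. x = 6.7779e-03. Percent = (6.7779e-03/0.262) × 100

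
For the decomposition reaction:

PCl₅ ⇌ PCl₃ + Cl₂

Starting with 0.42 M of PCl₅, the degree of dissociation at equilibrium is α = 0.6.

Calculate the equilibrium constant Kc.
K_c = 0.3780

x = α·[A]₀ = 0.6 × 0.42 = 0.252 M dissociated.
At eq: [PCl₅] = 0.42 − 0.252 = 0.168 M; [PCl₃] = [Cl₂] = x = 0.252 M.
Kc = [PCl₃][Cl₂]/[PCl₅] = (0.252)²/0.168 = 0.378.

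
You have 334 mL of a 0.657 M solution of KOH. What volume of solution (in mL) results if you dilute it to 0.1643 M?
Using M₁V₁ = M₂V₂:
0.657 × 334 = 0.1643 × V₂
V₂ = (0.657 × 334) / 0.1643 = 1336 mL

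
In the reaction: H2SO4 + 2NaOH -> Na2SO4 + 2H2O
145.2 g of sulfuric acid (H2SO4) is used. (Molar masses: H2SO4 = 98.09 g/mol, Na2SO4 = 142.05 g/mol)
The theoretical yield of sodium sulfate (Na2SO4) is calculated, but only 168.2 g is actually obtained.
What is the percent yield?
Moles of H2SO4 = 145.2 g ÷ 98.09 g/mol = 1.48027 mol
Mole ratio: 1 mol Na2SO4 / 1 mol H2SO4
Moles of Na2SO4 = 1.48027 × (1/1) = 1.48027 mol
Theoretical yield = 1.48027 mol × 142.05 g/mol = 210.27 g
Actual yield = 168.2 g
Percent yield = (168.2 / 210.27) × 100% = 80.0%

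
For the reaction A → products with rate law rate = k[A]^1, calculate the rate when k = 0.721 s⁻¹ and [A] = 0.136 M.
0.09806 M/s

rate = k·[A]^1 = 0.721·(0.136)^1 = 0.721·0.136 = 0.09806 M/s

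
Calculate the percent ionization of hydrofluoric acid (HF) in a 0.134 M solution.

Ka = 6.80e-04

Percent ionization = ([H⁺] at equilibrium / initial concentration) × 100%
Percent ionization = 6.87%

Let x = [H⁺]. Ka = x²/(C - x) ⇒ x² + (6.80e-04)x - (6.80e-04)(0.134) = 0. x = 9.2117e-03. Percent = (9.2117e-03/0.134) × 100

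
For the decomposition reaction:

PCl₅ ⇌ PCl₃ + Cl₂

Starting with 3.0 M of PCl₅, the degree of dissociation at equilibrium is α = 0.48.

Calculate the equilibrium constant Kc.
K_c = 1.3292

x = α·[A]₀ = 0.48 × 3.0 = 1.44 M dissociated.
At eq: [PCl₅] = 3.0 − 1.44 = 1.56 M; [PCl₃] = [Cl₂] = x = 1.44 M.
Kc = [PCl₃][Cl₂]/[PCl₅] = (1.44)²/1.56 = 1.329.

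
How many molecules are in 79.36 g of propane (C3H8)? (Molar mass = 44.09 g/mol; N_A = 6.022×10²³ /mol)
Moles = 79.36 g ÷ 44.09 g/mol = 1.79995 mol
Molecules = 1.79995 mol × 6.022×10²³ /mol = 1.084e+24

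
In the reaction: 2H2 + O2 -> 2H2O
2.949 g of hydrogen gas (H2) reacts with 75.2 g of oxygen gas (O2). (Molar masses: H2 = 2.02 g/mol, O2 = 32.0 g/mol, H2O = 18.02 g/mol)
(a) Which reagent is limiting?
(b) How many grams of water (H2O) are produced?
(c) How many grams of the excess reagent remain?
(a) H2, (b) 26.31 g, (c) 51.84 g

Moles of H2 = 2.949 g ÷ 2.02 g/mol = 1.4599 mol
Moles of O2 = 75.2 g ÷ 32.0 g/mol = 2.35 mol
Moles ÷ coefficient: H2: 1.4599/2 = 0.73, O2: 2.35/1 = 2.35
(a) H2 has the smaller value, so H2 is the limiting reagent.
(b) Moles of H2O = 1.4599 mol H2 × (2/2) = 1.4599 mol; mass = 1.4599 mol × 18.02 g/mol = 26.31 g
(c) O2 consumed = 1.4599 × (1/2) = 0.72995 mol; remaining = 2.35 − 0.72995 = 1.62005 mol; mass = 1.62005 mol × 32.0 g/mol = 51.84 g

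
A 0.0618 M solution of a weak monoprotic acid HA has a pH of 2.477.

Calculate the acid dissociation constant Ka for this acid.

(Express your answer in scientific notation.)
K_a = 1.90e-04

[H⁺] = 10^(−pH) = 10^(−2.477) = 3.334e-03 M. For HA ⇌ H⁺ + A⁻, Ka = x²/(C − x) = (3.334e-03)²/(0.0618 − 3.334e-03) = 1.90e-04.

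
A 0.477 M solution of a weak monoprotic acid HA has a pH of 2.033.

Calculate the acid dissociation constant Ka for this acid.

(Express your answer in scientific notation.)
K_a = 1.84e-04

[H⁺] = 10^(−pH) = 10^(−2.033) = 9.268e-03 M. For HA ⇌ H⁺ + A⁻, Ka = x²/(C − x) = (9.268e-03)²/(0.477 − 9.268e-03) = 1.84e-04.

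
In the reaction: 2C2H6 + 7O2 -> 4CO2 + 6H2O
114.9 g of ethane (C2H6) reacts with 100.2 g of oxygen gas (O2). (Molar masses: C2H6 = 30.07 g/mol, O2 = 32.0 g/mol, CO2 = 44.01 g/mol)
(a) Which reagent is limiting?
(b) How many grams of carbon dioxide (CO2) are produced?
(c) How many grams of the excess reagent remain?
(a) O2, (b) 78.75 g, (c) 88 g

Moles of C2H6 = 114.9 g ÷ 30.07 g/mol = 3.82108 mol
Moles of O2 = 100.2 g ÷ 32.0 g/mol = 3.13125 mol
Moles ÷ coefficient: C2H6: 3.82108/2 = 1.911, O2: 3.13125/7 = 0.4473
(a) O2 has the smaller value, so O2 is the limiting reagent.
(b) Moles of CO2 = 3.13125 mol O2 × (4/7) = 1.78929 mol; mass = 1.78929 mol × 44.01 g/mol = 78.75 g
(c) C2H6 consumed = 3.13125 × (2/7) = 0.894643 mol; remaining = 3.82108 − 0.894643 = 2.92644 mol; mass = 2.92644 mol × 30.07 g/mol = 88 g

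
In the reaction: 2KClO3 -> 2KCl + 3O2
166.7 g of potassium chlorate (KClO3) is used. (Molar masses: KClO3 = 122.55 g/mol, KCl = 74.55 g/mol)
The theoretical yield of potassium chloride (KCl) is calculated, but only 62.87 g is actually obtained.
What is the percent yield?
Moles of KClO3 = 166.7 g ÷ 122.55 g/mol = 1.36026 mol
Mole ratio: 2 mol KCl / 2 mol KClO3
Moles of KCl = 1.36026 × (2/2) = 1.36026 mol
Theoretical yield = 1.36026 mol × 74.55 g/mol = 101.41 g
Actual yield = 62.87 g
Percent yield = (62.87 / 101.41) × 100% = 62.0%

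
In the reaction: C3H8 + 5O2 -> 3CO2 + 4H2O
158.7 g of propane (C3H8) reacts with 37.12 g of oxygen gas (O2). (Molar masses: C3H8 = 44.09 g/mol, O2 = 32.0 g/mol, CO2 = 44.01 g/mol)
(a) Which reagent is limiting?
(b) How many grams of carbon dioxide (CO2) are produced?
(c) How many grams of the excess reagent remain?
(a) O2, (b) 30.63 g, (c) 148.5 g

Moles of C3H8 = 158.7 g ÷ 44.09 g/mol = 3.59946 mol
Moles of O2 = 37.12 g ÷ 32.0 g/mol = 1.16 mol
Moles ÷ coefficient: C3H8: 3.59946/1 = 3.599, O2: 1.16/5 = 0.232
(a) O2 has the smaller value, so O2 is the limiting reagent.
(b) Moles of CO2 = 1.16 mol O2 × (3/5) = 0.696 mol; mass = 0.696 mol × 44.01 g/mol = 30.63 g
(c) C3H8 consumed = 1.16 × (1/5) = 0.232 mol; remaining = 3.59946 − 0.232 = 3.36746 mol; mass = 3.36746 mol × 44.09 g/mol = 148.5 g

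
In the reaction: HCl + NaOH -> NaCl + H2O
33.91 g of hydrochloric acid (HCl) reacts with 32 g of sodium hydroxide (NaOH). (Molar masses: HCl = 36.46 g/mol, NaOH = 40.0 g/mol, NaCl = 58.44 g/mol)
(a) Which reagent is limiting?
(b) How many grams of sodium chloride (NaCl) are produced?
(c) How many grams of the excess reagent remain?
(a) NaOH, (b) 46.75 g, (c) 4.742 g

Moles of HCl = 33.91 g ÷ 36.46 g/mol = 0.93006 mol
Moles of NaOH = 32 g ÷ 40.0 g/mol = 0.8 mol
Moles ÷ coefficient: HCl: 0.93006/1 = 0.9301, NaOH: 0.8/1 = 0.8
(a) NaOH has the smaller value, so NaOH is the limiting reagent.
(b) Moles of NaCl = 0.8 mol NaOH × (1/1) = 0.8 mol; mass = 0.8 mol × 58.44 g/mol = 46.75 g
(c) HCl consumed = 0.8 × (1/1) = 0.8 mol; remaining = 0.93006 − 0.8 = 0.13006 mol; mass = 0.13006 mol × 36.46 g/mol = 4.742 g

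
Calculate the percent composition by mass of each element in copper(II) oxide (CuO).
Cu: 79.89%, O: 20.11%

Molar mass of CuO = 79.55 g/mol
% Cu = (1 × 63.55) / 79.55 × 100% = 63.55 / 79.55 × 100% = 79.89%
% O = (1 × 16.0) / 79.55 × 100% = 16 / 79.55 × 100% = 20.11%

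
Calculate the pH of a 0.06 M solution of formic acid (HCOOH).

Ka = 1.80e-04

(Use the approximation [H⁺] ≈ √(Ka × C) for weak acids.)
pH = 2.48

[H⁺] = √(Ka × C) = √(1.80e-04 × 0.06) = 3.2863e-03. pH = -log(3.2863e-03)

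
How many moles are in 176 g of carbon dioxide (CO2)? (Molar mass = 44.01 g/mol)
Moles = 176 g ÷ 44.01 g/mol = 3.999 mol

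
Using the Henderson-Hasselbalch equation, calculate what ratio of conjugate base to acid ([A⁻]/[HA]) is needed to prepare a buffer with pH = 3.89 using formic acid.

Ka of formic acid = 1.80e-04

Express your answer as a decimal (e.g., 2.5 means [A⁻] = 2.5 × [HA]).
[A⁻]/[HA] = 1.397

pKa = −log(1.80e-04) = 3.7447. pH = pKa + log([A⁻]/[HA]). 3.89 = 3.7447 + log(ratio). log(ratio) = 3.89 − 3.7447 = 0.1453. ratio = 10^(0.1453) = 1.397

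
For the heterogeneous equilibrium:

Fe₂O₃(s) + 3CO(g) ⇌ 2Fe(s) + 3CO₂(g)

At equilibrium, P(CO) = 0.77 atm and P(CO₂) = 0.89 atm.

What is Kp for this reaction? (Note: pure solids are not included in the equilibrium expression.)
K_p = 1.544

Solids (Fe₂O₃, Fe) are excluded.
Kp = P(CO₂)³/P(CO)³ = (0.89)³/(0.77)³ = 0.705/0.4565 = 1.544.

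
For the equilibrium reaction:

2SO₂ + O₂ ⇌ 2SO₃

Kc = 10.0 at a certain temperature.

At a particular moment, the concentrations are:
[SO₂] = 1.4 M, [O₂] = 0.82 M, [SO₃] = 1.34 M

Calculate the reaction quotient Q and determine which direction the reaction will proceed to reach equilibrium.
Q = 1.117, Q < K, reaction proceeds forward (toward products)

Q = ([SO₃]^2) / ([SO₂]^2 × [O₂])
  = ((1.34)^2) / ((1.4)^2·(0.82)) = 1.7956/1.6072 = 1.117
Since Q = 1.117 < Kc = 10.0, the reaction proceeds forward (toward products) to reach equilibrium.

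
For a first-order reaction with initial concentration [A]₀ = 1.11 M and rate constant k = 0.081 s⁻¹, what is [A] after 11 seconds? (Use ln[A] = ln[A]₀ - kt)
0.4554 M

ln[A] = ln[A]₀ - k·t = ln(1.11) - (0.081)·(11) = 0.1044 - 0.8910 = -0.7866
[A] = e^(-0.7866) = 0.4554 M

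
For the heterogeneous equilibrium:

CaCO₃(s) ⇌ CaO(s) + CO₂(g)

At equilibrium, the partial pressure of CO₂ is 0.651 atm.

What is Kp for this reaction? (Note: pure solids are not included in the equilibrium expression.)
K_p = 0.651

Solids (CaCO₃, CaO) have activity 1 and are excluded.
Kp = P(CO₂) = 0.651.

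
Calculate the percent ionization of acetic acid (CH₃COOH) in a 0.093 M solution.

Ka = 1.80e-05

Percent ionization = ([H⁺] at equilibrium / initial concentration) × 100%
Percent ionization = 1.38%

Let x = [H⁺]. Ka = x²/(C - x) ⇒ x² + (1.80e-05)x - (1.80e-05)(0.093) = 0. x = 1.2849e-03. Percent = (1.2849e-03/0.093) × 100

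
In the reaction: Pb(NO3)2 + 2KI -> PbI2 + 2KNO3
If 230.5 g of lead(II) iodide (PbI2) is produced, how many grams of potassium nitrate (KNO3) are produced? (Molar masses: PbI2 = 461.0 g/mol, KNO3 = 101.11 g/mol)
Moles of PbI2 = 230.5 g ÷ 461.0 g/mol = 0.5 mol
Mole ratio: 2 mol KNO3 / 1 mol PbI2
Moles of KNO3 = 0.5 × (2/1) = 1 mol
Mass of KNO3 = 1 mol × 101.11 g/mol = 101.1 g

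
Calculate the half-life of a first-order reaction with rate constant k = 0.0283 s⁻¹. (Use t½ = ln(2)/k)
24.49 s

t½ = ln(2)/k = 0.6931/0.0283 = 24.49 s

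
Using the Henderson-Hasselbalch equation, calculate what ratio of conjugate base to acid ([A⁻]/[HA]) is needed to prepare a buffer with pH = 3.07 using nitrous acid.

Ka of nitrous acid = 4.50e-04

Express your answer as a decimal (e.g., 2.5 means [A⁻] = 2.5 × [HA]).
[A⁻]/[HA] = 0.529

pKa = −log(4.50e-04) = 3.3468. pH = pKa + log([A⁻]/[HA]). 3.07 = 3.3468 + log(ratio). log(ratio) = 3.07 − 3.3468 = -0.2768. ratio = 10^(-0.2768) = 0.529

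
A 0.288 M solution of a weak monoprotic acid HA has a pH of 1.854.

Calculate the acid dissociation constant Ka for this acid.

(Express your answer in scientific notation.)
K_a = 7.15e-04

[H⁺] = 10^(−pH) = 10^(−1.854) = 1.400e-02 M. For HA ⇌ H⁺ + A⁻, Ka = x²/(C − x) = (1.400e-02)²/(0.288 − 1.400e-02) = 7.15e-04.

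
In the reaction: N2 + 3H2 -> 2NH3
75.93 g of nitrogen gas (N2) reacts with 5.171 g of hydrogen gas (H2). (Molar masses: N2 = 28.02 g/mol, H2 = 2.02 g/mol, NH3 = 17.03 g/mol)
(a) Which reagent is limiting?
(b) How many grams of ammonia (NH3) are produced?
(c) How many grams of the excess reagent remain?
(a) H2, (b) 29.06 g, (c) 52.02 g

Moles of N2 = 75.93 g ÷ 28.02 g/mol = 2.70985 mol
Moles of H2 = 5.171 g ÷ 2.02 g/mol = 2.5599 mol
Moles ÷ coefficient: N2: 2.70985/1 = 2.71, H2: 2.5599/3 = 0.8533
(a) H2 has the smaller value, so H2 is the limiting reagent.
(b) Moles of NH3 = 2.5599 mol H2 × (2/3) = 1.7066 mol; mass = 1.7066 mol × 17.03 g/mol = 29.06 g
(c) N2 consumed = 2.5599 × (1/3) = 0.8533 mol; remaining = 2.70985 − 0.8533 = 1.85655 mol; mass = 1.85655 mol × 28.02 g/mol = 52.02 g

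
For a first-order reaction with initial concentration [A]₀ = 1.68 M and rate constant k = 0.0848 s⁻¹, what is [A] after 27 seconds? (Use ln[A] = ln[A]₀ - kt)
0.1702 M

ln[A] = ln[A]₀ - k·t = ln(1.68) - (0.0848)·(27) = 0.5188 - 2.2896 = -1.7708
[A] = e^(-1.7708) = 0.1702 M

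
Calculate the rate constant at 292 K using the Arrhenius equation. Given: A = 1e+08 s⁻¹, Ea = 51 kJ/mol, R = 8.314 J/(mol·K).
7.52e-02 s⁻¹

k = A·exp(-Ea/(R·T)) = 1e+08·exp(-51000/(8.314·292)) = 1e+08·exp(-21.0076) = 1e+08·7.5248e-10 = 7.52e-02 s⁻¹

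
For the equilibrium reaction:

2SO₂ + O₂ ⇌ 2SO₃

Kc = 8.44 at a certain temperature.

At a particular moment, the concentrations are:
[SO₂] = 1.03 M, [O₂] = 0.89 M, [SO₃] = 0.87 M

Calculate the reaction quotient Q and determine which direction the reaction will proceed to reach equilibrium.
Q = 0.802, Q < K, reaction proceeds forward (toward products)

Q = ([SO₃]^2) / ([SO₂]^2 × [O₂])
  = ((0.87)^2) / ((1.03)^2·(0.89)) = 0.7569/0.9442 = 0.8016
Since Q = 0.8016 < Kc = 8.44, the reaction proceeds forward (toward products) to reach equilibrium.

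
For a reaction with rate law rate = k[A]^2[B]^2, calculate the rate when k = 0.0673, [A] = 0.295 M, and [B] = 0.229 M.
0.0003071 M/s

rate = k·[A]^2·[B]^2 = 0.0673·(0.295)^2·(0.229)^2 = 0.0673·0.087025·0.052441 = 0.0003071 M/s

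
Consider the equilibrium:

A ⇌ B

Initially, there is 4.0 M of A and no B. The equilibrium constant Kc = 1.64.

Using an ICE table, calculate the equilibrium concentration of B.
[B] = 2.485 M

ICE: [A] = 4.0 − x, [B] = x.
Kc = x/(4.0 − x) = 1.64 ⇒ x = 1.64·4.0/(1 + 1.64) = 6.56/2.64 = 2.485.
[B] = x = 2.485 M.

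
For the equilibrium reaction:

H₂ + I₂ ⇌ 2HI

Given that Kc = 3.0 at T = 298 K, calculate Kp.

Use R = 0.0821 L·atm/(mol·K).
K_p = 3.0000

Δn = (moles gaseous products) − (moles gaseous reactants) = 0
T = 298 K; RT = 0.0821 × 298 = 24.4658
Kp = Kc·(RT)^Δn = 3.0 × (24.4658)^0 = 3.0 × 1 = 3.0000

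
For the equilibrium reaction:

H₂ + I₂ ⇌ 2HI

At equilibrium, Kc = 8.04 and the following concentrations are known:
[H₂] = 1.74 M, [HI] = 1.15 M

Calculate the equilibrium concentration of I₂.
[I₂] = 0.0945 M

Kc = ([HI]^2) / ([H₂] × [I₂]) = 8.04
[I₂]^1 = (product terms)/(Kc · other reactant terms) = 1.3225 / (8.04 · 1.74) = 0.094535
[I₂] = 0.0945 M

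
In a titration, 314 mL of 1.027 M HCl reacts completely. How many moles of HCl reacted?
Moles = Molarity × Volume (L)
Moles = 1.027 M × 0.314 L = 0.3225 mol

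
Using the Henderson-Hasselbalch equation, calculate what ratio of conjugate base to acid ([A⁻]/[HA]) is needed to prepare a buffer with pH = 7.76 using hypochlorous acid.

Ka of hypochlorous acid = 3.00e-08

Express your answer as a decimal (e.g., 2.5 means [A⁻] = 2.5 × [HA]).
[A⁻]/[HA] = 1.726

pKa = −log(3.00e-08) = 7.5229. pH = pKa + log([A⁻]/[HA]). 7.76 = 7.5229 + log(ratio). log(ratio) = 7.76 − 7.5229 = 0.2371. ratio = 10^(0.2371) = 1.726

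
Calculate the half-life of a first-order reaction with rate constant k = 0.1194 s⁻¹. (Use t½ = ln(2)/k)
5.81 s

t½ = ln(2)/k = 0.6931/0.1194 = 5.81 s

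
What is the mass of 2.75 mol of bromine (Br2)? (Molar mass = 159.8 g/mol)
Mass = 2.75 mol × 159.8 g/mol = 439.5 g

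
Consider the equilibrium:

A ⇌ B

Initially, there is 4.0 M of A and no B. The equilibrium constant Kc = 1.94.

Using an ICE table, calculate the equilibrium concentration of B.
[B] = 2.639 M

ICE: [A] = 4.0 − x, [B] = x.
Kc = x/(4.0 − x) = 1.94 ⇒ x = 1.94·4.0/(1 + 1.94) = 7.76/2.94 = 2.639.
[B] = x = 2.639 M.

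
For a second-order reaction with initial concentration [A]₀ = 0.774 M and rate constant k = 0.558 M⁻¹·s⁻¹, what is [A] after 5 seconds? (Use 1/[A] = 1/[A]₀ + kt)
0.2450 M

1/[A] = 1/[A]₀ + k·t = 1/0.774 + (0.558)·(5) = 1.2920 + 2.7900 = 4.0820
[A] = 1/4.0820 = 0.2450 M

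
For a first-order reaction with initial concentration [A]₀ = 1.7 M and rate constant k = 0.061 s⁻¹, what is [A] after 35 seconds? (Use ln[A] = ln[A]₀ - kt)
0.2010 M

ln[A] = ln[A]₀ - k·t = ln(1.7) - (0.061)·(35) = 0.5306 - 2.1350 = -1.6044
[A] = e^(-1.6044) = 0.2010 M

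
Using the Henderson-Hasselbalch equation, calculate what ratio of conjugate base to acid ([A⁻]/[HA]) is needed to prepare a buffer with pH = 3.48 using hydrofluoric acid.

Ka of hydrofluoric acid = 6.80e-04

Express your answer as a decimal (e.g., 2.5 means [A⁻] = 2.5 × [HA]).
[A⁻]/[HA] = 2.054

pKa = −log(6.80e-04) = 3.1675. pH = pKa + log([A⁻]/[HA]). 3.48 = 3.1675 + log(ratio). log(ratio) = 3.48 − 3.1675 = 0.3125. ratio = 10^(0.3125) = 2.054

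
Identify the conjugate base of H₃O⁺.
Conjugate base: H₂O

Conjugate acid-base pairs differ by one H⁺. Ka × Kb = Kw for a conjugate pair.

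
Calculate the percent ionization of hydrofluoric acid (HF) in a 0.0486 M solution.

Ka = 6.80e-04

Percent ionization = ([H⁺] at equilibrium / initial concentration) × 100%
Percent ionization = 11.1%

Let x = [H⁺]. Ka = x²/(C - x) ⇒ x² + (6.80e-04)x - (6.80e-04)(0.0486) = 0. x = 5.4188e-03. Percent = (5.4188e-03/0.0486) × 100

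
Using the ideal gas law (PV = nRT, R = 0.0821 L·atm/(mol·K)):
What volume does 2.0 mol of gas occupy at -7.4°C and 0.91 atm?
T = -7.4°C + 273.15 = 265.75 K
V = nRT/P = (2.0 × 0.0821 × 265.75) / 0.91
V = 47.95 L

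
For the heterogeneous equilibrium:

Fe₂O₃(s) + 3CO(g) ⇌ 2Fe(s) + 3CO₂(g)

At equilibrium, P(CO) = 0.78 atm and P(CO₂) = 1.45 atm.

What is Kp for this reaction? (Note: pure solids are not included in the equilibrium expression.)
K_p = 6.424

Solids (Fe₂O₃, Fe) are excluded.
Kp = P(CO₂)³/P(CO)³ = (1.45)³/(0.78)³ = 3.049/0.4746 = 6.424.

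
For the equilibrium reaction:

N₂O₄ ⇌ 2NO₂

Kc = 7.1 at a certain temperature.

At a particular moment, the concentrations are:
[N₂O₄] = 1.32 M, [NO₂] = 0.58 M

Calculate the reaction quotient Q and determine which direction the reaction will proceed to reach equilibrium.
Q = 0.255, Q < K, reaction proceeds forward (toward products)

Q = ([NO₂]^2) / ([N₂O₄])
  = ((0.58)^2) / ((1.32)) = 0.3364/1.32 = 0.2548
Since Q = 0.2548 < Kc = 7.1, the reaction proceeds forward (toward products) to reach equilibrium.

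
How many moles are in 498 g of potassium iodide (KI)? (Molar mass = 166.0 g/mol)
Moles = 498 g ÷ 166.0 g/mol = 3 mol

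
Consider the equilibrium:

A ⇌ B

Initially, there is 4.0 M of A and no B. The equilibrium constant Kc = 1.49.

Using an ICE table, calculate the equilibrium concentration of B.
[B] = 2.394 M

ICE: [A] = 4.0 − x, [B] = x.
Kc = x/(4.0 − x) = 1.49 ⇒ x = 1.49·4.0/(1 + 1.49) = 5.96/2.49 = 2.394.
[B] = x = 2.394 M.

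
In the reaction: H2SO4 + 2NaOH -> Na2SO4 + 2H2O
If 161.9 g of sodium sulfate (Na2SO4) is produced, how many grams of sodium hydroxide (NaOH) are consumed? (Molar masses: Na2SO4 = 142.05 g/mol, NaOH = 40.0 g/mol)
Moles of Na2SO4 = 161.9 g ÷ 142.05 g/mol = 1.13974 mol
Mole ratio: 2 mol NaOH / 1 mol Na2SO4
Moles of NaOH = 1.13974 × (2/1) = 2.27948 mol
Mass of NaOH = 2.27948 mol × 40.0 g/mol = 91.18 g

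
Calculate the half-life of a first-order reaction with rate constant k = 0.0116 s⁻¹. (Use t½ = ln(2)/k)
59.75 s

t½ = ln(2)/k = 0.6931/0.0116 = 59.75 s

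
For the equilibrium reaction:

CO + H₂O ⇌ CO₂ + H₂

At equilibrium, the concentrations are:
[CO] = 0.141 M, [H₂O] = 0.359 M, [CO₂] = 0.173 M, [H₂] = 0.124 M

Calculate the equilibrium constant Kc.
K_c = 0.4238

Kc = ([CO₂] × [H₂]) / ([CO] × [H₂O])
   = ((0.173)·(0.124)) / ((0.141)·(0.359))
   = 0.021452 / 0.050619 = 0.4238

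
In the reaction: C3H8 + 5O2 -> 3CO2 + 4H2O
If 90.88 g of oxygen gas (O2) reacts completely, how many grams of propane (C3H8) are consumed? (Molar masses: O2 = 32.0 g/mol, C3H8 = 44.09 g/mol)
Moles of O2 = 90.88 g ÷ 32.0 g/mol = 2.84 mol
Mole ratio: 1 mol C3H8 / 5 mol O2
Moles of C3H8 = 2.84 × (1/5) = 0.568 mol
Mass of C3H8 = 0.568 mol × 44.09 g/mol = 25.04 g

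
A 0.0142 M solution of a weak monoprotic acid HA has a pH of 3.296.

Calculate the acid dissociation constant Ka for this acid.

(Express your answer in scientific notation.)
K_a = 1.87e-05

[H⁺] = 10^(−pH) = 10^(−3.296) = 5.058e-04 M. For HA ⇌ H⁺ + A⁻, Ka = x²/(C − x) = (5.058e-04)²/(0.0142 − 5.058e-04) = 1.87e-05.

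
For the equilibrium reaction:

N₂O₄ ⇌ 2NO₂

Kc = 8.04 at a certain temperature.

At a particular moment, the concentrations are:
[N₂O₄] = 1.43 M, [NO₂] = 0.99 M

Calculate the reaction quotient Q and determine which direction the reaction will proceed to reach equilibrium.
Q = 0.685, Q < K, reaction proceeds forward (toward products)

Q = ([NO₂]^2) / ([N₂O₄])
  = ((0.99)^2) / ((1.43)) = 0.9801/1.43 = 0.6854
Since Q = 0.6854 < Kc = 8.04, the reaction proceeds forward (toward products) to reach equilibrium.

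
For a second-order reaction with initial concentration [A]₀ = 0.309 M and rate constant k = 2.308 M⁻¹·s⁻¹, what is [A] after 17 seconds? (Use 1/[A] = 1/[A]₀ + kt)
0.0235 M

1/[A] = 1/[A]₀ + k·t = 1/0.309 + (2.308)·(17) = 3.2362 + 39.2360 = 42.4722
[A] = 1/42.4722 = 0.0235 M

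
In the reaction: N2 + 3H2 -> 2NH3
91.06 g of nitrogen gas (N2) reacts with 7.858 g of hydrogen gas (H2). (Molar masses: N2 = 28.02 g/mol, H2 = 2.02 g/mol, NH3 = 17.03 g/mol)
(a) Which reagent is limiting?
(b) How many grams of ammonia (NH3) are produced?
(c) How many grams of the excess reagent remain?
(a) H2, (b) 44.17 g, (c) 54.73 g

Moles of N2 = 91.06 g ÷ 28.02 g/mol = 3.24982 mol
Moles of H2 = 7.858 g ÷ 2.02 g/mol = 3.8901 mol
Moles ÷ coefficient: N2: 3.24982/1 = 3.25, H2: 3.8901/3 = 1.297
(a) H2 has the smaller value, so H2 is the limiting reagent.
(b) Moles of NH3 = 3.8901 mol H2 × (2/3) = 2.5934 mol; mass = 2.5934 mol × 17.03 g/mol = 44.17 g
(c) N2 consumed = 3.8901 × (1/3) = 1.2967 mol; remaining = 3.24982 − 1.2967 = 1.95312 mol; mass = 1.95312 mol × 28.02 g/mol = 54.73 g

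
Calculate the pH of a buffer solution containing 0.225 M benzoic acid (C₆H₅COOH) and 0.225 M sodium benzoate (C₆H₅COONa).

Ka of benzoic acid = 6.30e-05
pH = 4.20

pKa = -log(6.30e-05) = 4.20. pH = pKa + log([A⁻]/[HA]) = 4.20 + log(0.225/0.225)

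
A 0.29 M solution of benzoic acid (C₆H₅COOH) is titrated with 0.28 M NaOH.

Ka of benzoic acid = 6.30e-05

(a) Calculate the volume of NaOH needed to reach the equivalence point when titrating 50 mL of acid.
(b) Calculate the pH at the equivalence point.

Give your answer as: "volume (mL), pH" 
V = 51.8 mL, pH = 8.68

(a) At equivalence: moles acid = moles base.
moles acid = 0.29 × 0.05 = 0.0145 mol; V_NaOH = 0.0145/0.28 = 0.05179 L = 51.8 mL.
(b) At equivalence, all acid → conjugate base A⁻ at [A⁻] = 0.0145/0.1018 = 0.1425 M.
Kb = Kw/Ka = 1.0e-14/6.30e-05 = 1.587e-10; [OH⁻] = √(Kb·[A⁻]) = 4.755e-06; pOH = 5.32; pH = 14 − pOH = 8.68.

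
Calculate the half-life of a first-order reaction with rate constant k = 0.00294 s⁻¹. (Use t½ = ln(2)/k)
235.76 s

t½ = ln(2)/k = 0.6931/0.00294 = 235.76 s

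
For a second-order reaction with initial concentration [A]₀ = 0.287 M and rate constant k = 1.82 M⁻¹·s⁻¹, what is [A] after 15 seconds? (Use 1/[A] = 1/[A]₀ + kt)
0.0325 M

1/[A] = 1/[A]₀ + k·t = 1/0.287 + (1.82)·(15) = 3.4843 + 27.3000 = 30.7843
[A] = 1/30.7843 = 0.0325 M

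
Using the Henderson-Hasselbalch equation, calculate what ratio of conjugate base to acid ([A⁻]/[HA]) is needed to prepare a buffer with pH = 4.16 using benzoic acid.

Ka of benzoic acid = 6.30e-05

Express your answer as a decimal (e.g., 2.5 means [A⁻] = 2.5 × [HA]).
[A⁻]/[HA] = 0.911

pKa = −log(6.30e-05) = 4.2007. pH = pKa + log([A⁻]/[HA]). 4.16 = 4.2007 + log(ratio). log(ratio) = 4.16 − 4.2007 = -0.0407. ratio = 10^(-0.0407) = 0.911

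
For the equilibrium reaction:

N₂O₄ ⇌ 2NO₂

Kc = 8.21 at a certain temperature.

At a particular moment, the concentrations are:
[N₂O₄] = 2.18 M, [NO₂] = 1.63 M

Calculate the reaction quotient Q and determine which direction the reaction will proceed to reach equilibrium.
Q = 1.219, Q < K, reaction proceeds forward (toward products)

Q = ([NO₂]^2) / ([N₂O₄])
  = ((1.63)^2) / ((2.18)) = 2.6569/2.18 = 1.219
Since Q = 1.219 < Kc = 8.21, the reaction proceeds forward (toward products) to reach equilibrium.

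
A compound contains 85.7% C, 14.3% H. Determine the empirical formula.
Moles of C = 85.7 g / 12.01 g/mol = 7.136 mol
Moles of H = 14.3 g / 1.008 g/mol = 14.187 mol

Smallest moles = 7.136
Divide all by smallest:
C: 7.136 / 7.136 = 1.00
H: 14.187 / 7.136 = 1.99

Empirical formula: CH2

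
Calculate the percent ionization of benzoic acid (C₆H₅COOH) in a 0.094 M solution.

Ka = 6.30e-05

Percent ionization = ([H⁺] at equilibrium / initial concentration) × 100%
Percent ionization = 2.56%

Let x = [H⁺]. Ka = x²/(C - x) ⇒ x² + (6.30e-05)x - (6.30e-05)(0.094) = 0. x = 2.4022e-03. Percent = (2.4022e-03/0.094) × 100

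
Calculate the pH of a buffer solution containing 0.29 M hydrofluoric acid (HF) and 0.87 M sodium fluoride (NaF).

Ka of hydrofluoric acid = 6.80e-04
pH = 3.64

pKa = -log(6.80e-04) = 3.17. pH = pKa + log([A⁻]/[HA]) = 3.17 + log(0.87/0.29)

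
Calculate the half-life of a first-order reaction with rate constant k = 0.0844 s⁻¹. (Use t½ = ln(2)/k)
8.21 s

t½ = ln(2)/k = 0.6931/0.0844 = 8.21 s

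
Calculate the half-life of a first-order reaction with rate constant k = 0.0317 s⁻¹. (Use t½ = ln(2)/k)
21.87 s

t½ = ln(2)/k = 0.6931/0.0317 = 21.87 s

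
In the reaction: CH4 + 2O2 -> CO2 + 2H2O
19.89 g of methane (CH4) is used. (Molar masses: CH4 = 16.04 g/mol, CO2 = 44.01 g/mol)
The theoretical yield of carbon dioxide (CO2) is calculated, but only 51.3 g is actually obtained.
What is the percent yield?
Moles of CH4 = 19.89 g ÷ 16.04 g/mol = 1.24002 mol
Mole ratio: 1 mol CO2 / 1 mol CH4
Moles of CO2 = 1.24002 × (1/1) = 1.24002 mol
Theoretical yield = 1.24002 mol × 44.01 g/mol = 54.573 g
Actual yield = 51.3 g
Percent yield = (51.3 / 54.573) × 100% = 94.0%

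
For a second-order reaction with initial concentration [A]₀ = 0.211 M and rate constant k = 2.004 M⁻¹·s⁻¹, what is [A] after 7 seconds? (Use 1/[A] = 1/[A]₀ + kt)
0.0533 M

1/[A] = 1/[A]₀ + k·t = 1/0.211 + (2.004)·(7) = 4.7393 + 14.0280 = 18.7673
[A] = 1/18.7673 = 0.0533 M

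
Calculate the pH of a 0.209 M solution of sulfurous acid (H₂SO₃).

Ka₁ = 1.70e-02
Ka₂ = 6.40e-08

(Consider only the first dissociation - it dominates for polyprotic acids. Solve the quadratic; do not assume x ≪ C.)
pH = 1.29

x² + Ka₁·x − Ka₁·C = 0 with Ka₁ = 1.70e-02, C = 0.209.
x = (−Ka₁ + √(Ka₁² + 4·Ka₁·C))/2 = 5.1710e-02 M, so pH = 1.29.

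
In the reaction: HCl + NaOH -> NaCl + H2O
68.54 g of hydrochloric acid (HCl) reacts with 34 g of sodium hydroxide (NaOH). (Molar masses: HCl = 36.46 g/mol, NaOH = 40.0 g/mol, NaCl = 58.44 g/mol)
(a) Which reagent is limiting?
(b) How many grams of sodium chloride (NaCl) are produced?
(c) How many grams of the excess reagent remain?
(a) NaOH, (b) 49.67 g, (c) 37.55 g

Moles of HCl = 68.54 g ÷ 36.46 g/mol = 1.87987 mol
Moles of NaOH = 34 g ÷ 40.0 g/mol = 0.85 mol
Moles ÷ coefficient: HCl: 1.87987/1 = 1.88, NaOH: 0.85/1 = 0.85
(a) NaOH has the smaller value, so NaOH is the limiting reagent.
(b) Moles of NaCl = 0.85 mol NaOH × (1/1) = 0.85 mol; mass = 0.85 mol × 58.44 g/mol = 49.67 g
(c) HCl consumed = 0.85 × (1/1) = 0.85 mol; remaining = 1.87987 − 0.85 = 1.02987 mol; mass = 1.02987 mol × 36.46 g/mol = 37.55 g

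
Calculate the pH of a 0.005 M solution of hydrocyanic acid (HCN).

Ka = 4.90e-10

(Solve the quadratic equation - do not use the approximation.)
pH = 5.81

x² + Ka×x - Ka×C = 0. Using quadratic formula: [H⁺] = 1.5650e-06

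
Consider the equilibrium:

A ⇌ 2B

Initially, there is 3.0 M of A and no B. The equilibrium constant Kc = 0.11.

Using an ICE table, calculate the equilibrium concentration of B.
[B] = 0.548 M

ICE: [A] = 3.0 − x, [B] = 2x.
Kc = (2x)²/(3.0 − x) = 0.11 ⇒ 4x² + 0.11x − 0.33 = 0.
x = (−0.11 + √(0.11² + 4·4·0.33))/(2·4) = (−0.11 + √5.2921)/8 = 0.27381.
[B] = 2x = 0.548 M.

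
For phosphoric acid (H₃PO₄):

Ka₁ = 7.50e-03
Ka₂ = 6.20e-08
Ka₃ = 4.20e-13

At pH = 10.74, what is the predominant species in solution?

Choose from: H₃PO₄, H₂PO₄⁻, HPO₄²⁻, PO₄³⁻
HPO₄²⁻

pKa1 = 2.12, pKa2 = 7.21, pKa3 = 12.38. Each pKa is the crossover between adjacent species; pH = 10.74 lies in the region where HPO₄²⁻ predominates.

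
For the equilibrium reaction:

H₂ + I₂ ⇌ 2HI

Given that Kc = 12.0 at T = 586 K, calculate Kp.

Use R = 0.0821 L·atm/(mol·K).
K_p = 12.0000

Δn = (moles gaseous products) − (moles gaseous reactants) = 0
T = 586 K; RT = 0.0821 × 586 = 48.1106
Kp = Kc·(RT)^Δn = 12.0 × (48.1106)^0 = 12.0 × 1 = 12.0000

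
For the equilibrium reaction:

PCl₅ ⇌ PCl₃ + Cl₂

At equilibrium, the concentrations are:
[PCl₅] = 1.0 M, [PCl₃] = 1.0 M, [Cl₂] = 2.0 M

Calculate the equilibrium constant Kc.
K_c = 2.0000

Kc = ([PCl₃] × [Cl₂]) / ([PCl₅])
   = ((1.0)·(2.0)) / ((1.0))
   = 2 / 1 = 2.0000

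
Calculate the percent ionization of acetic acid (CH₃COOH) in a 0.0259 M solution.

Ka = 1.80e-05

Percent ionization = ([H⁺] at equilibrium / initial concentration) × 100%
Percent ionization = 2.6%

Let x = [H⁺]. Ka = x²/(C - x) ⇒ x² + (1.80e-05)x - (1.80e-05)(0.0259) = 0. x = 6.7385e-04. Percent = (6.7385e-04/0.0259) × 100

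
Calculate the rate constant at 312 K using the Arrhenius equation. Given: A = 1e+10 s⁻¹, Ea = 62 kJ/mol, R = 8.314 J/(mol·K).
4.17e-01 s⁻¹

k = A·exp(-Ea/(R·T)) = 1e+10·exp(-62000/(8.314·312)) = 1e+10·exp(-23.9016) = 1e+10·4.1655e-11 = 4.17e-01 s⁻¹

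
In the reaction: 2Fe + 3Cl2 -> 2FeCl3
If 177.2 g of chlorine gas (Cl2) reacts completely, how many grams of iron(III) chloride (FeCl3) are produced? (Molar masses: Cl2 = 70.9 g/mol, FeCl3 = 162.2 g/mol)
Moles of Cl2 = 177.2 g ÷ 70.9 g/mol = 2.49929 mol
Mole ratio: 2 mol FeCl3 / 3 mol Cl2
Moles of FeCl3 = 2.49929 × (2/3) = 1.6662 mol
Mass of FeCl3 = 1.6662 mol × 162.2 g/mol = 270.3 g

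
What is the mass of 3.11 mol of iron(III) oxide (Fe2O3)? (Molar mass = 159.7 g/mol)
Mass = 3.11 mol × 159.7 g/mol = 496.7 g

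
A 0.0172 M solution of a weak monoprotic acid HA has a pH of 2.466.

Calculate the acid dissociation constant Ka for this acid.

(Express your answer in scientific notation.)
K_a = 8.49e-04

[H⁺] = 10^(−pH) = 10^(−2.466) = 3.420e-03 M. For HA ⇌ H⁺ + A⁻, Ka = x²/(C − x) = (3.420e-03)²/(0.0172 − 3.420e-03) = 8.49e-04.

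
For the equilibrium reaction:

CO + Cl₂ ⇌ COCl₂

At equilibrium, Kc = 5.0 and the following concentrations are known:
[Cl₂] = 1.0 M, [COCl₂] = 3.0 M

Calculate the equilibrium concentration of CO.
[CO] = 0.6000 M

Kc = ([COCl₂]) / ([CO] × [Cl₂]) = 5.0
[CO]^1 = (product terms)/(Kc · other reactant terms) = 3 / (5.0 · 1) = 0.6
[CO] = 0.6000 M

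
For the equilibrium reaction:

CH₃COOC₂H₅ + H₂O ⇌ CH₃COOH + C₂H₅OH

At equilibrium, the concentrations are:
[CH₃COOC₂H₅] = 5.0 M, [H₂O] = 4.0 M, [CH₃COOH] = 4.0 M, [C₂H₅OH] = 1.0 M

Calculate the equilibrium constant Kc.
K_c = 0.2000

Kc = ([CH₃COOH] × [C₂H₅OH]) / ([CH₃COOC₂H₅] × [H₂O])
   = ((4.0)·(1.0)) / ((5.0)·(4.0))
   = 4 / 20 = 0.2000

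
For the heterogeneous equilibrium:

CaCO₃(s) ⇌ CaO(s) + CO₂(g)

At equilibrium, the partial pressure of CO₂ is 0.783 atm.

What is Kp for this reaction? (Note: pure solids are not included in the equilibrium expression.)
K_p = 0.783

Solids (CaCO₃, CaO) have activity 1 and are excluded.
Kp = P(CO₂) = 0.783.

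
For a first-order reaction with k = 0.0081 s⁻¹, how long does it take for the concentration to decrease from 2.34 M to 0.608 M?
166.39 s

From ln[A] = ln[A]₀ - k·t: t = ln([A]₀/[A])/k = ln(2.34/0.608)/0.0081 = ln(3.8487)/0.0081 = 1.3477/0.0081 = 166.39 s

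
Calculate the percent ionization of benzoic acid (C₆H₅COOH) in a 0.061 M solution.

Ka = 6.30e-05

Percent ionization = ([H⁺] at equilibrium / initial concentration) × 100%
Percent ionization = 3.16%

Let x = [H⁺]. Ka = x²/(C - x) ⇒ x² + (6.30e-05)x - (6.30e-05)(0.061) = 0. x = 1.9291e-03. Percent = (1.9291e-03/0.061) × 100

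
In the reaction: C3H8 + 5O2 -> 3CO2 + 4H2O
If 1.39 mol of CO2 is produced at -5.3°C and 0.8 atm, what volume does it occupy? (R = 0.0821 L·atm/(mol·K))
T = -5.3°C + 273.15 = 267.85 K
V = nRT/P = (1.39 × 0.0821 × 267.85) / 0.8
V = 38.21 L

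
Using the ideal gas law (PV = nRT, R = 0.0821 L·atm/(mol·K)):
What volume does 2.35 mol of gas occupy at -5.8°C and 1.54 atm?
T = -5.8°C + 273.15 = 267.35 K
V = nRT/P = (2.35 × 0.0821 × 267.35) / 1.54
V = 33.49 L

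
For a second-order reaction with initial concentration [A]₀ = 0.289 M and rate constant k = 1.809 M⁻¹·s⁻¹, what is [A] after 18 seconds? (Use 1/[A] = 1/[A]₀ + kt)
0.0278 M

1/[A] = 1/[A]₀ + k·t = 1/0.289 + (1.809)·(18) = 3.4602 + 32.5620 = 36.0222
[A] = 1/36.0222 = 0.0278 M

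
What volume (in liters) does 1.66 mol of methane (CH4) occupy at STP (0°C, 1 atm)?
At STP, 1 mol of gas occupies 22.4 L
Volume = 1.66 mol × 22.4 L/mol = 37.18 L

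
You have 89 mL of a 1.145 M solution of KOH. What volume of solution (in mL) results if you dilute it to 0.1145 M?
Using M₁V₁ = M₂V₂:
1.145 × 89 = 0.1145 × V₂
V₂ = (1.145 × 89) / 0.1145 = 890 mL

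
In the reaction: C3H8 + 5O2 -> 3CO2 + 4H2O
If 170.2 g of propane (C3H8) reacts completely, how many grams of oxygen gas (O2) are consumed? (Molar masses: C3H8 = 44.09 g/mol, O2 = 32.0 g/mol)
Moles of C3H8 = 170.2 g ÷ 44.09 g/mol = 3.86029 mol
Mole ratio: 5 mol O2 / 1 mol C3H8
Moles of O2 = 3.86029 × (5/1) = 19.3014 mol
Mass of O2 = 19.3014 mol × 32.0 g/mol = 617.6 g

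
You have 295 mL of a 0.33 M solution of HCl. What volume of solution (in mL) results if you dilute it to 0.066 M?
Using M₁V₁ = M₂V₂:
0.33 × 295 = 0.066 × V₂
V₂ = (0.33 × 295) / 0.066 = 1475 mL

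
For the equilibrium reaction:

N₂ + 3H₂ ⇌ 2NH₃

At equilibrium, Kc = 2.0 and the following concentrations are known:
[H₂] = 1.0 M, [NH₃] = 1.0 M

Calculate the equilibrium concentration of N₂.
[N₂] = 0.5000 M

Kc = ([NH₃]^2) / ([N₂] × [H₂]^3) = 2.0
[N₂]^1 = (product terms)/(Kc · other reactant terms) = 1 / (2.0 · 1) = 0.5
[N₂] = 0.5000 M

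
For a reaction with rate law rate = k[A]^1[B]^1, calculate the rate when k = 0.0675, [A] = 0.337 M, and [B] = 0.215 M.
0.004891 M/s

rate = k·[A]^1·[B]^1 = 0.0675·(0.337)^1·(0.215)^1 = 0.0675·0.337·0.215 = 0.004891 M/s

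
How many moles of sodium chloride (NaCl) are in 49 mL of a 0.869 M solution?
Moles = Molarity × Volume (L)
Moles = 0.869 M × 0.049 L = 0.04258 mol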